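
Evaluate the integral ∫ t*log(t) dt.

t**2*log(t)/2 - t**2/4 + C

Use integration by parts with u = log(t), dv = t dt.
Then du = 1/t dt and v = t**2/2.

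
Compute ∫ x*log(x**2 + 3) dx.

x**2*log(x**2 + 3)/2 - x**2/2 + 3*log(x**2 + 3)/2 + C

Let u = x**2 + 3, so du = (2*x) dx.
The integral becomes (1/2)·∫ log(u) du; integrate by parts with u′=log(u), dv′=du.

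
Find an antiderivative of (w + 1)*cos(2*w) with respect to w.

w*sin(2*w)/2 + sin(2*w)/2 + cos(2*w)/4 + C

Use integration by parts with u = w + 1, dv = cos(2*w) dw, so v = sin(2*w)/2.
Apply parts 1 times (tabular method): alternate signs, differentiate u down to 0, integrate dv up.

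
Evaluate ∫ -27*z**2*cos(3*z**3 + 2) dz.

Let u = 3*z**3 + 2, so du = (9*z**2) dz.
Rewriting, the integral becomes -3·∫ cos(u) du = -3·sin(u).
Substituting back, u = 3*z**3 + 2.

-3*sin(3*z**3 + 2) + C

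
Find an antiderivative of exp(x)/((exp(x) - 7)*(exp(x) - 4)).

log(exp(x) - 7)/3 - log(exp(x) - 4)/3 + C

Let u = e^x, du = e^x dx.
The integral becomes ∫ du/((u-4)(u-7)); decompose into partial fractions.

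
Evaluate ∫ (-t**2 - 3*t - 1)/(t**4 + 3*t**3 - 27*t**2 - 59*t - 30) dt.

Factor the denominator: (t - 5)*(t + 1)**2*(t + 6).
Partial-fraction decomposition: 19/(275*(t + 6)) + 31/(900*(t + 1)) - 1/(30*(t + 1)**2) - 41/(396*(t - 5)).
Integrate each term; A/(t−a) gives A·log|t−a|; A/(t−a)² gives −A/(t−a).

-41*log(t - 5)/396 + 31*log(t + 1)/900 + 19*log(t + 6)/275 + 1/(30*t + 30) + C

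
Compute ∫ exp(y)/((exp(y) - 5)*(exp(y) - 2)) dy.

log(exp(y) - 5)/3 - log(exp(y) - 2)/3 + C

Let u = e^y, du = e^y dy.
The integral becomes ∫ du/((u-2)(u-5)); decompose into partial fractions.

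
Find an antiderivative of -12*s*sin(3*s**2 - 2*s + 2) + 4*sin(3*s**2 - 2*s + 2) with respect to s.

Let u = 3*s**2 - 2*s + 2, so du = (6*s - 2) ds.
Rewriting, the integral becomes -2·∫ sin(u) du = -2·-cos(u).
Substituting back, u = 3*s**2 - 2*s + 2.

2*cos(3*s**2 - 2*s + 2) + C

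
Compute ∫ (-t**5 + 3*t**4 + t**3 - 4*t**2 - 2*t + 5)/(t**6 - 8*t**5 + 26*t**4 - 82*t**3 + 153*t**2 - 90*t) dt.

-log(t)/18 - 41*log(t - 5)/68 - 3*log(t - 2)/26 + log(t - 1)/20 - 1373*log(t**2 + 9)/9945 - 1994*atan(t/3)/3315 + C

Factor the denominator: t*(t - 5)*(t - 2)*(t - 1)*(t**2 + 9).
Partial-fraction decomposition: -2*(1373*t + 8973)/(9945*(t**2 + 9)) + 1/(20*(t - 1)) - 3/(26*(t - 2)) - 41/(68*(t - 5)) - 1/(18*t).
Integrate each term; A/(t−a) gives A·log|t−a|; the (Bt+D)/(t²+p²) term gives a log and an atan.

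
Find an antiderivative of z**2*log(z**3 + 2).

z**3*log(z**3 + 2)/3 - z**3/3 + 2*log(z**3 + 2)/3 + C

Let u = z**3 + 2, so du = (3*z**2) dz.
The integral becomes (1/3)·∫ log(u) du; integrate by parts with u′=log(u), dv′=du.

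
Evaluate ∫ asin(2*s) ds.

Use integration by parts with u = arcsin(2*s), dv = ds.
Then du = 2/sqrt(-4*s**2 + 1) ds.

s*asin(2*s) + sqrt(-4*s**2 + 1)/2 + C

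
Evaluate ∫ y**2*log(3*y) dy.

y**3*(log(y) + log(3))/3 - y**3/9 + C

Use integration by parts with u = log(3*y), dv = y**2 dy.
Then du = 1/y dy and v = y**3/3.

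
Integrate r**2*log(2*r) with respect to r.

r**3*(log(r) + log(2))/3 - r**3/9 + C

Use integration by parts with u = log(2*r), dv = r**2 dr.
Then du = 1/r dr and v = r**3/3.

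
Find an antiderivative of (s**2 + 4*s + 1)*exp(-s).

Use integration by parts with u = s**2 + 4*s + 1, dv = exp(-s) ds, so v = -exp(-s).
Apply parts 2 times (tabular method): alternate signs, differentiate u down to 0, integrate dv up.

(-s**2 - 6*s - 7)*exp(-s) + C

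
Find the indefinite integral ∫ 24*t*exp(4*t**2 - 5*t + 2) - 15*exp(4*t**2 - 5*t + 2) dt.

3*exp(4*t**2 - 5*t + 2) + C

Let u = 4*t**2 - 5*t + 2, so du = (8*t - 5) dt.
Rewriting, the integral becomes 3·∫ e^u du = 3·e^u.
Substituting back, u = 4*t**2 - 5*t + 2.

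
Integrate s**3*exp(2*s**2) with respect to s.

Let u = s², du = 2s ds; rewrite as (1/2)∫ u^1·exp(2u) du.
Now integrate by parts 1 time.

(2*s**2 - 1)*exp(2*s**2)/8 + C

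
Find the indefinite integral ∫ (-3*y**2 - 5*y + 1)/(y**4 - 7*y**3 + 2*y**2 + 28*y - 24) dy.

Factor the denominator: (y - 6)*(y - 2)*(y - 1)*(y + 2).
Partial-fraction decomposition: 1/(96*(y + 2)) - 7/(15*(y - 1)) + 21/(16*(y - 2)) - 137/(160*(y - 6)).
Integrate each term: A/(y−a) contributes A·log|y−a|.

-137*log(y - 6)/160 + 21*log(y - 2)/16 - 7*log(y - 1)/15 + log(y + 2)/96 + C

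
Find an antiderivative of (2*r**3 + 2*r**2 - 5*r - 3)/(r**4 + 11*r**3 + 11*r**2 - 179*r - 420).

137*log(r - 4)/693 + 3*log(r + 3)/7 - 89*log(r + 5)/18 + 139*log(r + 7)/22 + C

Factor the denominator: (r - 4)*(r + 3)*(r + 5)*(r + 7).
Partial-fraction decomposition: 139/(22*(r + 7)) - 89/(18*(r + 5)) + 3/(7*(r + 3)) + 137/(693*(r - 4)).
Integrate each term: A/(r−a) contributes A·log|r−a|.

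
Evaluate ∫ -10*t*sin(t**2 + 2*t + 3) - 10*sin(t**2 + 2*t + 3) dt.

5*cos(t**2 + 2*t + 3) + C

Let u = t**2 + 2*t + 3, so du = (2*t + 2) dt.
Rewriting, the integral becomes -5·∫ sin(u) du = -5·-cos(u).
Substituting back, u = t**2 + 2*t + 3.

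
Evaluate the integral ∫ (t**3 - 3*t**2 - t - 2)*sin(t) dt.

-t**3*cos(t) + 3*t**2*sin(t) + 3*t**2*cos(t) - 6*t*sin(t) + 7*t*cos(t) - 7*sin(t) - 4*cos(t) + C

Use integration by parts with u = t**3 - 3*t**2 - t - 2, dv = sin(t) dt, so v = -cos(t).
Apply parts 3 times (tabular method): alternate signs, differentiate u down to 0, integrate dv up.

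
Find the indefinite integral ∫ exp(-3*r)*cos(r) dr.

exp(-3*r)*sin(r)/10 - 3*exp(-3*r)*cos(r)/10 + C

Let I denote the integral. Integrate by parts with u = cos(r), dv = exp(-3*r) dr, so v = -exp(-3*r)/3: I = -exp(-3*r)*cos(r)/3 − (1/3)·∫ exp(-3*r)*sin(r) dr.
Apply parts again with u = sin(r), dv = exp(-3*r) dr: ∫ exp(-3*r)*sin(r) dr = -exp(-3*r)*sin(r)/3 + (1/3)·I. Substituting back brings back I: I = exp(-3*r)*sin(r)/9 - exp(-3*r)*cos(r)/3 − (1/9)·I.
Solving for I: (1 + 1/9)·I equals the remaining terms, so I = (9/10)·(exp(-3*r)*sin(r)/9 - exp(-3*r)*cos(r)/3).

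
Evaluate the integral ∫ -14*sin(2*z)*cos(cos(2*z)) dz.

Let u = cos(2*z), so du = (-2*sin(2*z)) dz.
Rewriting, the integral becomes 7·∫ cos(u) du = 7·sin(u).
Substituting back, u = cos(2*z).

7*sin(cos(2*z)) + C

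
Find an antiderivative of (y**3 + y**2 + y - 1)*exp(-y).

Use integration by parts with u = y**3 + y**2 + y - 1, dv = exp(-y) dy, so v = -exp(-y).
Apply parts 3 times (tabular method): alternate signs, differentiate u down to 0, integrate dv up.

(-y**3 - 4*y**2 - 9*y - 8)*exp(-y) + C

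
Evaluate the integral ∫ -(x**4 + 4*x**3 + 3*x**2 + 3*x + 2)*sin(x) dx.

x**4*cos(x) - 4*x**3*sin(x) + 4*x**3*cos(x) - 12*x**2*sin(x) - 9*x**2*cos(x) + 18*x*sin(x) - 21*x*cos(x) + 21*sin(x) + 20*cos(x) + C

Use integration by parts with u = x**4 + 4*x**3 + 3*x**2 + 3*x + 2, dv = -sin(x) dx, so v = cos(x).
Apply parts 4 times (tabular method): alternate signs, differentiate u down to 0, integrate dv up.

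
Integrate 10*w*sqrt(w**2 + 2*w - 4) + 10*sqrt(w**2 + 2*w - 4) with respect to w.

Let u = w**2 + 2*w - 4, so du = (2*w + 2) dw.
Rewriting, the integral becomes 5·∫ √u du = 5·(2/3)u^(3/2).
Substituting back, u = w**2 + 2*w - 4.

10*(w**2 + 2*w - 4)**(3/2)/3 + C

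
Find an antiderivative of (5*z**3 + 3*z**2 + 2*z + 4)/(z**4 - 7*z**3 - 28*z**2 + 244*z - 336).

376*log(z - 7)/39 - 19*log(z - 4)/3 + 3*log(z - 2)/4 + 49*log(z + 6)/52 + C

Factor the denominator: (z - 7)*(z - 4)*(z - 2)*(z + 6).
Partial-fraction decomposition: 49/(52*(z + 6)) + 3/(4*(z - 2)) - 19/(3*(z - 4)) + 376/(39*(z - 7)).
Integrate each term: A/(z−a) contributes A·log|z−a|.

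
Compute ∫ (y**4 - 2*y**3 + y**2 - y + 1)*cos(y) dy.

Use integration by parts with u = y**4 - 2*y**3 + y**2 - y + 1, dv = cos(y) dy, so v = sin(y).
Apply parts 4 times (tabular method): alternate signs, differentiate u down to 0, integrate dv up.

y**4*sin(y) - 2*y**3*sin(y) + 4*y**3*cos(y) - 11*y**2*sin(y) - 6*y**2*cos(y) + 11*y*sin(y) - 22*y*cos(y) + 23*sin(y) + 11*cos(y) + C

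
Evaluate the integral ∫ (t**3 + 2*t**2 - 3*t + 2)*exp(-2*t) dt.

(-4*t**3 - 14*t**2 - 2*t - 9)*exp(-2*t)/8 + C

Use integration by parts with u = t**3 + 2*t**2 - 3*t + 2, dv = exp(-2*t) dt, so v = -exp(-2*t)/2.
Apply parts 3 times (tabular method): alternate signs, differentiate u down to 0, integrate dv up.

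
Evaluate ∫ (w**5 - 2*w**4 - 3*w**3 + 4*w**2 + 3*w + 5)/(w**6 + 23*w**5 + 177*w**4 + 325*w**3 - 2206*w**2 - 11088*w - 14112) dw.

Factor the denominator: (w - 4)*(w + 3)*(w + 4)*(w + 6)*(w + 7)**2.
Partial-fraction decomposition: -72965/(484*(w + 7)) - 1700/(11*(w + 7)**2) + 9589/(60*(w + 6)) - 143/(16*(w + 4)) + 73/(84*(w + 3)) + 401/(67760*(w - 4)).
Integrate each term; A/(w−a) gives A·log|w−a|; A/(w−a)² gives −A/(w−a).

401*log(w - 4)/67760 + 73*log(w + 3)/84 - 143*log(w + 4)/16 + 9589*log(w + 6)/60 - 72965*log(w + 7)/484 + 1700/(11*w + 77) + C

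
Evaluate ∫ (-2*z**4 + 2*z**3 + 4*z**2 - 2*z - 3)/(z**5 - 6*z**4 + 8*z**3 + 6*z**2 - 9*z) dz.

Factor the denominator: z*(z - 3)**2*(z - 1)*(z + 1).
Partial-fraction decomposition: -1/(32*(z + 1)) - 1/(8*(z - 1)) - 209/(96*(z - 3)) - 27/(8*(z - 3)**2) + 1/(3*z).
Integrate each term; A/(z−a) gives A·log|z−a|; A/(z−a)² gives −A/(z−a).

log(z)/3 - 209*log(z - 3)/96 - log(z - 1)/8 - log(z + 1)/32 + 27/(8*z - 24) + C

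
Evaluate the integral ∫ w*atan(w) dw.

Use integration by parts with u = arctan(w), dv = w dw.
Then du = 1/(w**2 + 1) dw.

w**2*atan(w)/2 - w/2 + atan(w)/2 + C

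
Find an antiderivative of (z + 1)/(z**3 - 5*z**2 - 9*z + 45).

3*log(z - 5)/8 - log(z - 3)/3 - log(z + 3)/24 + C

Factor the denominator: (z - 5)*(z - 3)*(z + 3).
Partial-fraction decomposition: -1/(24*(z + 3)) - 1/(3*(z - 3)) + 3/(8*(z - 5)).
Integrate each term: A/(z−a) contributes A·log|z−a|.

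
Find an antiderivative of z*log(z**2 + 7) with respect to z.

z**2*log(z**2 + 7)/2 - z**2/2 + 7*log(z**2 + 7)/2 + C

Let u = z**2 + 7, so du = (2*z) dz.
The integral becomes (1/2)·∫ log(u) du; integrate by parts with u′=log(u), dv′=du.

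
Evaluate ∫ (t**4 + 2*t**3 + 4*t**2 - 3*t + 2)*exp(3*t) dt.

(27*t**4 + 18*t**3 + 90*t**2 - 141*t + 101)*exp(3*t)/81 + C

Use integration by parts with u = t**4 + 2*t**3 + 4*t**2 - 3*t + 2, dv = exp(3*t) dt, so v = exp(3*t)/3.
Apply parts 4 times (tabular method): alternate signs, differentiate u down to 0, integrate dv up.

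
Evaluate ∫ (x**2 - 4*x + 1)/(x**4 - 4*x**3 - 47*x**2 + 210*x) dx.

Factor the denominator: x*(x - 6)*(x - 5)*(x + 7).
Partial-fraction decomposition: -1/(14*(x + 7)) - 1/(10*(x - 5)) + 1/(6*(x - 6)) + 1/(210*x).
Integrate each term: A/(x−a) contributes A·log|x−a|.

log(x)/210 + log(x - 6)/6 - log(x - 5)/10 - log(x + 7)/14 + C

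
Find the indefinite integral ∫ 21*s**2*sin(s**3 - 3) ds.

Let u = s**3 - 3, so du = (3*s**2) ds.
Rewriting, the integral becomes 7·∫ sin(u) du = 7·-cos(u).
Substituting back, u = s**3 - 3.

-7*cos(s**3 - 3) + C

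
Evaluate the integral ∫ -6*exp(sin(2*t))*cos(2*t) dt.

Let u = sin(2*t), so du = (2*cos(2*t)) dt.
Rewriting, the integral becomes -3·∫ e^u du = -3·e^u.
Substituting back, u = sin(2*t).

-3*exp(sin(2*t)) + C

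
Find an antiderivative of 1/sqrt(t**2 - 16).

log(t + sqrt(t**2 - 16)) + C

Substitute t = 4·sec(θ), so dt = 4·sec(θ)*tan(θ) dθ and the radical becomes sqrt(t**2 - 16) = 4·tan(θ) by the Pythagorean identity.
Integrate the resulting trig expression in θ, then back-substitute sec(θ) = t/4, tan(θ) = sqrt(t**2 - 16)/4 (absorbing any constant into C).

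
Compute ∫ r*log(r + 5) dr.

Use integration by parts with u = log(r + 5), dv = r dr.
Then du = 1/(r + 5) dr and v = r**2/2.

r**2*log(r + 5)/2 - r**2/4 + 5*r/2 - 25*log(r + 5)/2 + C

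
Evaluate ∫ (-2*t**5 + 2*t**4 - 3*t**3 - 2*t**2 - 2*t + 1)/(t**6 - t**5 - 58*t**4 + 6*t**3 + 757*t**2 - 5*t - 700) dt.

Factor the denominator: (t - 7)*(t - 4)*(t - 1)*(t + 1)*(t + 5)**2.
Partial-fraction decomposition: -8005/(7776*(t + 5)) + 653/(216*(t + 5)**2) - 1/(160*(t + 1)) - 1/(216*(t - 1)) + 589/(1215*(t - 4)) - 13/(9*(t - 7)).
Integrate each term; A/(t−a) gives A·log|t−a|; A/(t−a)² gives −A/(t−a).

-13*log(t - 7)/9 + 589*log(t - 4)/1215 - log(t - 1)/216 - log(t + 1)/160 - 8005*log(t + 5)/7776 - 653/(216*t + 1080) + C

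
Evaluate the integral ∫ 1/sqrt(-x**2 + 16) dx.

Substitute x = 4·sin(θ), so dx = 4·cos(θ) dθ and the radical becomes sqrt(-x**2 + 16) = 4·cos(θ) by the Pythagorean identity.
Integrate the resulting trig expression in θ, then back-substitute θ = asin(x/4), sin(θ) = x/4, cos(θ) = sqrt(-x**2 + 16)/4 (absorbing any constant into C).

asin(x/4) + C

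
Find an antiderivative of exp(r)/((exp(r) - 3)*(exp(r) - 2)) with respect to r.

Let u = e^r, du = e^r dr.
The integral becomes ∫ du/((u-2)(u-3)); decompose into partial fractions.

log(exp(r) - 3) - log(exp(r) - 2) + C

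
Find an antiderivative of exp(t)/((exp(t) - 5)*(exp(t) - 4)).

log(exp(t) - 5) - log(exp(t) - 4) + C

Let u = e^t, du = e^t dt.
The integral becomes ∫ du/((u-4)(u-5)); decompose into partial fractions.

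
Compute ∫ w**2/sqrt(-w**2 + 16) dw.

Substitute w = 4·sin(θ), so dw = 4·cos(θ) dθ and the radical becomes sqrt(-w**2 + 16) = 4·cos(θ) by the Pythagorean identity.
Integrate the resulting trig expression in θ, then back-substitute θ = asin(w/4), sin(θ) = w/4, cos(θ) = sqrt(-w**2 + 16)/4 (absorbing any constant into C).

-w*sqrt(-w**2 + 16)/2 + 8*asin(w/4) + C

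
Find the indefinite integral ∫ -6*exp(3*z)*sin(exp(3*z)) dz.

Let u = exp(3*z), so du = (3*exp(3*z)) dz.
Rewriting, the integral becomes -2·∫ sin(u) du = -2·-cos(u).
Substituting back, u = exp(3*z).

2*cos(exp(3*z)) + C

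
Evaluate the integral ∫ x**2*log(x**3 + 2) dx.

Let u = x**3 + 2, so du = (3*x**2) dx.
The integral becomes (1/3)·∫ log(u) du; integrate by parts with u′=log(u), dv′=du.

x**3*log(x**3 + 2)/3 - x**3/3 + 2*log(x**3 + 2)/3 + C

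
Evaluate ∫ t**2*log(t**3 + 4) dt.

Let u = t**3 + 4, so du = (3*t**2) dt.
The integral becomes (1/3)·∫ log(u) du; integrate by parts with u′=log(u), dv′=du.

t**3*log(t**3 + 4)/3 - t**3/3 + 4*log(t**3 + 4)/3 + C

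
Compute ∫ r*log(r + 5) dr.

Use integration by parts with u = log(r + 5), dv = r dr.
Then du = 1/(r + 5) dr and v = r**2/2.

r**2*log(r + 5)/2 - r**2/4 + 5*r/2 - 25*log(r + 5)/2 + C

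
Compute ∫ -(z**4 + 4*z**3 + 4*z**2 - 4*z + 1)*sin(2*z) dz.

z**4*cos(2*z)/2 - z**3*sin(2*z) + 2*z**3*cos(2*z) - 3*z**2*sin(2*z) + z**2*cos(2*z)/2 - z*sin(2*z)/2 - 5*z*cos(2*z) + 5*sin(2*z)/2 + cos(2*z)/4 + C

Use integration by parts with u = z**4 + 4*z**3 + 4*z**2 - 4*z + 1, dv = -sin(2*z) dz, so v = cos(2*z)/2.
Apply parts 4 times (tabular method): alternate signs, differentiate u down to 0, integrate dv up.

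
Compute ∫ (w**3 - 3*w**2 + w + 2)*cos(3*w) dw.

w**3*sin(3*w)/3 - w**2*sin(3*w) + w**2*cos(3*w)/3 + w*sin(3*w)/9 - 2*w*cos(3*w)/3 + 8*sin(3*w)/9 + cos(3*w)/27 + C

Use integration by parts with u = w**3 - 3*w**2 + w + 2, dv = cos(3*w) dw, so v = sin(3*w)/3.
Apply parts 3 times (tabular method): alternate signs, differentiate u down to 0, integrate dv up.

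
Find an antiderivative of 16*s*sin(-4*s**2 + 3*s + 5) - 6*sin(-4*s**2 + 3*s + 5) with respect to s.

Let u = 4*s**2 - 3*s - 5, so du = (8*s - 3) ds.
Rewriting, the integral becomes -2·∫ sin(u) du = -2·-cos(u).
Substituting back, u = 4*s**2 - 3*s - 5.

2*cos(-4*s**2 + 3*s + 5) + C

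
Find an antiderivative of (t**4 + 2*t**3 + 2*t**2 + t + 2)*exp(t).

(t**4 - 2*t**3 + 8*t**2 - 15*t + 17)*exp(t) + C

Use integration by parts with u = t**4 + 2*t**3 + 2*t**2 + t + 2, dv = exp(t) dt, so v = exp(t).
Apply parts 4 times (tabular method): alternate signs, differentiate u down to 0, integrate dv up.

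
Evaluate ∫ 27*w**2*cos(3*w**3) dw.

3*sin(3*w**3) + C

Let u = 3*w**3, so du = (9*w**2) dw.
Rewriting, the integral becomes 3·∫ cos(u) du = 3·sin(u).
Substituting back, u = 3*w**3.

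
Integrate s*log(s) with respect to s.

Use integration by parts with u = log(s), dv = s ds.
Then du = 1/s ds and v = s**2/2.

s**2*log(s)/2 - s**2/4 + C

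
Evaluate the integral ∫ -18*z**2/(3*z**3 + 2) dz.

Let u = 3*z**3 + 2, so du = (9*z**2) dz.
Rewriting, the integral becomes -2·∫ 1/u du = -2·log(u).
Substituting back, u = 3*z**3 + 2.

-2*log(3*z**3 + 2) + C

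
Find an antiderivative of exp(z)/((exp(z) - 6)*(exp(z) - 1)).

Let u = e^z, du = e^z dz.
The integral becomes ∫ du/((u-6)(u-1)); decompose into partial fractions.

log(exp(z) - 6)/5 - log(exp(z) - 1)/5 + C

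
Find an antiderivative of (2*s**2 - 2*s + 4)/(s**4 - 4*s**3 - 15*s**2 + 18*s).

2*log(s)/9 + 32*log(s - 6)/135 - log(s - 1)/5 - 7*log(s + 3)/27 + C

Factor the denominator: s*(s - 6)*(s - 1)*(s + 3).
Partial-fraction decomposition: -7/(27*(s + 3)) - 1/(5*(s - 1)) + 32/(135*(s - 6)) + 2/(9*s).
Integrate each term: A/(s−a) contributes A·log|s−a|.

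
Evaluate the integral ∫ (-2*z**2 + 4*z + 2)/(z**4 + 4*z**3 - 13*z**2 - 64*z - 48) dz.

-log(z - 4)/20 + 2*log(z + 1)/15 - 2*log(z + 3) + 23*log(z + 4)/12 + C

Factor the denominator: (z - 4)*(z + 1)*(z + 3)*(z + 4).
Partial-fraction decomposition: 23/(12*(z + 4)) - 2/(z + 3) + 2/(15*(z + 1)) - 1/(20*(z - 4)).
Integrate each term: A/(z−a) contributes A·log|z−a|.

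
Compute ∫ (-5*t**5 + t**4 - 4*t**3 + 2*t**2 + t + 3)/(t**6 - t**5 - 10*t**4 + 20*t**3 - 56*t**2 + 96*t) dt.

Factor the denominator: t*(t - 3)*(t - 2)*(t + 4)*(t**2 + 4).
Partial-fraction decomposition: -(1211*t + 1566)/(2080*(t**2 + 4)) - 809/(480*(t + 4)) + 163/(96*(t - 2)) - 58/(13*(t - 3)) + 1/(32*t).
Integrate each term; A/(t−a) gives A·log|t−a|; the (Bt+D)/(t²+p²) term gives a log and an atan.

log(t)/32 - 58*log(t - 3)/13 + 163*log(t - 2)/96 - 809*log(t + 4)/480 - 1211*log(t**2 + 4)/4160 - 783*atan(t/2)/2080 + C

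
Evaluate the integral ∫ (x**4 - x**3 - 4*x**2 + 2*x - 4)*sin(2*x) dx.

Use integration by parts with u = x**4 - x**3 - 4*x**2 + 2*x - 4, dv = sin(2*x) dx, so v = -cos(2*x)/2.
Apply parts 4 times (tabular method): alternate signs, differentiate u down to 0, integrate dv up.

-x**4*cos(2*x)/2 + x**3*sin(2*x) + x**3*cos(2*x)/2 - 3*x**2*sin(2*x)/4 + 7*x**2*cos(2*x)/2 - 7*x*sin(2*x)/2 - 7*x*cos(2*x)/4 + 7*sin(2*x)/8 + cos(2*x)/4 + C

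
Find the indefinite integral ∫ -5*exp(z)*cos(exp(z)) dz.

Let u = exp(z), so du = (exp(z)) dz.
Rewriting, the integral becomes -5·∫ cos(u) du = -5·sin(u).
Substituting back, u = exp(z).

-5*sin(exp(z)) + C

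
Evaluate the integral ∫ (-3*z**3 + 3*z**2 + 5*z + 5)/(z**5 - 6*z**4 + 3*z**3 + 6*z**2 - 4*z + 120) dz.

Factor the denominator: (z - 5)*(z - 3)*(z + 2)*(z**2 + 4).
Partial-fraction decomposition: (883*z - 718)/(3016*(z**2 + 4)) + 31/(280*(z + 2)) + 17/(65*(z - 3)) - 135/(203*(z - 5)).
Integrate each term; A/(z−a) gives A·log|z−a|; the (Bz+D)/(z²+p²) term gives a log and an atan.

-135*log(z - 5)/203 + 17*log(z - 3)/65 + 31*log(z + 2)/280 + 883*log(z**2 + 4)/6032 - 359*atan(z/2)/3016 + C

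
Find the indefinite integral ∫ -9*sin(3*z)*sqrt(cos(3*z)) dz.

2*cos(3*z)**(3/2) + C

Let u = cos(3*z), so du = (-3*sin(3*z)) dz.
Rewriting, the integral becomes 3·∫ √u du = 3·(2/3)u^(3/2).
Substituting back, u = cos(3*z).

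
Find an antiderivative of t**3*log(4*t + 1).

Use integration by parts with u = log(4*t + 1), dv = t**3 dt.
Then du = 4/(4*t + 1) dt and v = t**4/4.

t**4*log(4*t + 1)/4 - t**4/16 + t**3/48 - t**2/128 + t/256 - log(4*t + 1)/1024 + C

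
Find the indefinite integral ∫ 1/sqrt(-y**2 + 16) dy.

Substitute y = 4·sin(θ), so dy = 4·cos(θ) dθ and the radical becomes sqrt(-y**2 + 16) = 4·cos(θ) by the Pythagorean identity.
Integrate the resulting trig expression in θ, then back-substitute θ = asin(y/4), sin(θ) = y/4, cos(θ) = sqrt(-y**2 + 16)/4 (absorbing any constant into C).

asin(y/4) + C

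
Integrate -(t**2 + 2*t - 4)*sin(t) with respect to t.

Use integration by parts with u = t**2 + 2*t - 4, dv = -sin(t) dt, so v = cos(t).
Apply parts 2 times (tabular method): alternate signs, differentiate u down to 0, integrate dv up.

t**2*cos(t) - 2*t*sin(t) + 2*t*cos(t) - 2*sin(t) - 6*cos(t) + C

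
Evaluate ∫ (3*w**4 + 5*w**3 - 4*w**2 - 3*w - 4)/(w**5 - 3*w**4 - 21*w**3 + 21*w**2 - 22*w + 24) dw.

Factor the denominator: (w - 6)*(w - 1)*(w + 4)*(w**2 + 1).
Partial-fraction decomposition: -(147*w - 265)/(1258*(w**2 + 1)) + 196/(425*(w + 4)) + 3/(50*(w - 1)) + 2401/(925*(w - 6)).
Integrate each term; A/(w−a) gives A·log|w−a|; the (Bw+D)/(w²+p²) term gives a log and an atan.

2401*log(w - 6)/925 + 3*log(w - 1)/50 + 196*log(w + 4)/425 - 147*log(w**2 + 1)/2516 + 265*atan(w)/1258 + C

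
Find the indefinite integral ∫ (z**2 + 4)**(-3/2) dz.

z/(4*sqrt(z**2 + 4)) + C

Substitute z = 2·tan(θ), so dz = 2·sec(θ)^2 dθ and the radical becomes sqrt(z**2 + 4) = 2·sec(θ) by the Pythagorean identity.
Integrate the resulting trig expression in θ, then back-substitute tan(θ) = z/2, sec(θ) = sqrt(z**2 + 4)/2 (absorbing any constant into C).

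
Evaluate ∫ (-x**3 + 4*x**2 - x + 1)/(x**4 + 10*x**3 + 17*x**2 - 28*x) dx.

-log(x)/28 + 3*log(x - 1)/40 + 133*log(x + 4)/60 - 547*log(x + 7)/168 + C

Factor the denominator: x*(x - 1)*(x + 4)*(x + 7).
Partial-fraction decomposition: -547/(168*(x + 7)) + 133/(60*(x + 4)) + 3/(40*(x - 1)) - 1/(28*x).
Integrate each term: A/(x−a) contributes A·log|x−a|.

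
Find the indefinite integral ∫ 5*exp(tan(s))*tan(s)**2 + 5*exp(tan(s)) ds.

Let u = tan(s), so du = (tan(s)**2 + 1) ds.
Rewriting, the integral becomes 5·∫ e^u du = 5·e^u.
Substituting back, u = tan(s).

5*exp(tan(s)) + C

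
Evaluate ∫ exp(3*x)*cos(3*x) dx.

exp(3*x)*sin(3*x)/6 + exp(3*x)*cos(3*x)/6 + C

Let I denote the integral. Integrate by parts with u = cos(3*x), dv = exp(3*x) dx, so v = exp(3*x)/3: I = exp(3*x)*cos(3*x)/3 + ∫ exp(3*x)*sin(3*x) dx.
Apply parts again with u = sin(3*x), dv = exp(3*x) dx: ∫ exp(3*x)*sin(3*x) dx = exp(3*x)*sin(3*x)/3 − I. Substituting back brings back I: I = exp(3*x)*sin(3*x)/3 + exp(3*x)*cos(3*x)/3 − I.
Solving for I: (1 + 1)·I equals the remaining terms, so I = (1/2)·(exp(3*x)*sin(3*x)/3 + exp(3*x)*cos(3*x)/3).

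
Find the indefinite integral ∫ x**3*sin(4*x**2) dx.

-x**2*cos(4*x**2)/8 + sin(4*x**2)/32 + C

Let u = x², du = 2x dx; rewrite as (1/2)∫ u^1·sin(4u) du.
Now integrate by parts 1 time.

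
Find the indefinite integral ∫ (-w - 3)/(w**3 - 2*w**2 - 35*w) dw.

Factor the denominator: w*(w - 7)*(w + 5).
Partial-fraction decomposition: 1/(30*(w + 5)) - 5/(42*(w - 7)) + 3/(35*w).
Integrate each term: A/(w−a) contributes A·log|w−a|.

3*log(w)/35 - 5*log(w - 7)/42 + log(w + 5)/30 + C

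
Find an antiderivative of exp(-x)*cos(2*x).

Let I denote the integral. Integrate by parts with u = cos(2*x), dv = exp(-x) dx, so v = -exp(-x): I = -exp(-x)*cos(2*x) − 2·∫ exp(-x)*sin(2*x) dx.
Apply parts again with u = sin(2*x), dv = exp(-x) dx: ∫ exp(-x)*sin(2*x) dx = -exp(-x)*sin(2*x) + 2·I. Substituting back brings back I: I = 2*exp(-x)*sin(2*x) - exp(-x)*cos(2*x) − 4·I.
Solving for I: (1 + 4)·I equals the remaining terms, so I = (1/5)·(2*exp(-x)*sin(2*x) - exp(-x)*cos(2*x)).

2*exp(-x)*sin(2*x)/5 - exp(-x)*cos(2*x)/5 + C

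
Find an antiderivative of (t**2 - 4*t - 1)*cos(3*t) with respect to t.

Use integration by parts with u = t**2 - 4*t - 1, dv = cos(3*t) dt, so v = sin(3*t)/3.
Apply parts 2 times (tabular method): alternate signs, differentiate u down to 0, integrate dv up.

t**2*sin(3*t)/3 - 4*t*sin(3*t)/3 + 2*t*cos(3*t)/9 - 11*sin(3*t)/27 - 4*cos(3*t)/9 + C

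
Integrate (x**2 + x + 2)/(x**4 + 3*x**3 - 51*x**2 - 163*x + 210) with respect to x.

29*log(x - 7)/468 - log(x - 1)/63 + 11*log(x + 5)/36 - 32*log(x + 6)/91 + C

Factor the denominator: (x - 7)*(x - 1)*(x + 5)*(x + 6).
Partial-fraction decomposition: -32/(91*(x + 6)) + 11/(36*(x + 5)) - 1/(63*(x - 1)) + 29/(468*(x - 7)).
Integrate each term: A/(x−a) contributes A·log|x−a|.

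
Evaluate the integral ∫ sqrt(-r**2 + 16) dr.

Substitute r = 4·sin(θ), so dr = 4·cos(θ) dθ and the radical becomes sqrt(-r**2 + 16) = 4·cos(θ) by the Pythagorean identity.
Integrate the resulting trig expression in θ, then back-substitute θ = asin(r/4), sin(θ) = r/4, cos(θ) = sqrt(-r**2 + 16)/4 (absorbing any constant into C).

r*sqrt(-r**2 + 16)/2 + 8*asin(r/4) + C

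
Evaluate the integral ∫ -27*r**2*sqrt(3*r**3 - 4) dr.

Let u = 3*r**3 - 4, so du = (9*r**2) dr.
Rewriting, the integral becomes -3·∫ √u du = -3·(2/3)u^(3/2).
Substituting back, u = 3*r**3 - 4.

-2*(3*r**3 - 4)**(3/2) + C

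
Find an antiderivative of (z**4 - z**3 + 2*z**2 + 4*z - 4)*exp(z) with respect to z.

Use integration by parts with u = z**4 - z**3 + 2*z**2 + 4*z - 4, dv = exp(z) dz, so v = exp(z).
Apply parts 4 times (tabular method): alternate signs, differentiate u down to 0, integrate dv up.

(z**4 - 5*z**3 + 17*z**2 - 30*z + 26)*exp(z) + C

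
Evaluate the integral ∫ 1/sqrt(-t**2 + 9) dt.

asin(t/3) + C

Substitute t = 3·sin(θ), so dt = 3·cos(θ) dθ and the radical becomes sqrt(-t**2 + 9) = 3·cos(θ) by the Pythagorean identity.
Integrate the resulting trig expression in θ, then back-substitute θ = asin(t/3), sin(θ) = t/3, cos(θ) = sqrt(-t**2 + 9)/3 (absorbing any constant into C).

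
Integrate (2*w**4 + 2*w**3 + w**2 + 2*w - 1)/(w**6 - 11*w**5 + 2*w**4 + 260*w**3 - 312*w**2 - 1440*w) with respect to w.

Factor the denominator: w*(w - 6)**2*(w - 5)*(w + 2)*(w + 4).
Partial-fraction decomposition: -391/(7200*(w + 4)) + 15/(1792*(w + 2)) + 1534/(315*(w - 5)) - 277897/(57600*(w - 6)) + 3071/(480*(w - 6)**2) + 1/(1440*w).
Integrate each term; A/(w−a) gives A·log|w−a|; A/(w−a)² gives −A/(w−a).

log(w)/1440 - 277897*log(w - 6)/57600 + 1534*log(w - 5)/315 + 15*log(w + 2)/1792 - 391*log(w + 4)/7200 - 3071/(480*w - 2880) + C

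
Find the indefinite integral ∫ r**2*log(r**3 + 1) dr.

Let u = r**3 + 1, so du = (3*r**2) dr.
The integral becomes (1/3)·∫ log(u) du; integrate by parts with u′=log(u), dv′=du.

r**3*log(r**3 + 1)/3 - r**3/3 + log(r**3 + 1)/3 + C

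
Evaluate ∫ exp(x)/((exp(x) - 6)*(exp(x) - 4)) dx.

log(exp(x) - 6)/2 - log(exp(x) - 4)/2 + C

Let u = e^x, du = e^x dx.
The integral becomes ∫ du/((u-4)(u-6)); decompose into partial fractions.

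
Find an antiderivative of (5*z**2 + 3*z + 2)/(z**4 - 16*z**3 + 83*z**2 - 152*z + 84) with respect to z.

134*log(z - 7)/15 - 10*log(z - 6) + 7*log(z - 2)/5 - log(z - 1)/3 + C

Factor the denominator: (z - 7)*(z - 6)*(z - 2)*(z - 1).
Partial-fraction decomposition: -1/(3*(z - 1)) + 7/(5*(z - 2)) - 10/(z - 6) + 134/(15*(z - 7)).
Integrate each term: A/(z−a) contributes A·log|z−a|.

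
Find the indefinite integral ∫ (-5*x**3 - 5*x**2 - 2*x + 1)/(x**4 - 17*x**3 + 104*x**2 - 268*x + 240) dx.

-1271*log(x - 6)/8 + 253*log(x - 5) - 407*log(x - 4)/4 + 21*log(x - 2)/8 + C

Factor the denominator: (x - 6)*(x - 5)*(x - 4)*(x - 2).
Partial-fraction decomposition: 21/(8*(x - 2)) - 407/(4*(x - 4)) + 253/(x - 5) - 1271/(8*(x - 6)).
Integrate each term: A/(x−a) contributes A·log|x−a|.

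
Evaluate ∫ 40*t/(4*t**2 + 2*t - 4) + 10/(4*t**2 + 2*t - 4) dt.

Let u = 4*t**2 + 2*t - 4, so du = (8*t + 2) dt.
Rewriting, the integral becomes 5·∫ 1/u du = 5·log(u).
Substituting back, u = 4*t**2 + 2*t - 4.

5*log(4*t**2 + 2*t - 4) + C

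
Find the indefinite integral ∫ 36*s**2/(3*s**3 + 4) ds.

4*log(3*s**3 + 4) + C

Let u = 3*s**3 + 4, so du = (9*s**2) ds.
Rewriting, the integral becomes 4·∫ 1/u du = 4·log(u).
Substituting back, u = 3*s**3 + 4.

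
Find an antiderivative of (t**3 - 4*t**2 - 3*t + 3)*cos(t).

Use integration by parts with u = t**3 - 4*t**2 - 3*t + 3, dv = cos(t) dt, so v = sin(t).
Apply parts 3 times (tabular method): alternate signs, differentiate u down to 0, integrate dv up.

t**3*sin(t) - 4*t**2*sin(t) + 3*t**2*cos(t) - 9*t*sin(t) - 8*t*cos(t) + 11*sin(t) - 9*cos(t) + C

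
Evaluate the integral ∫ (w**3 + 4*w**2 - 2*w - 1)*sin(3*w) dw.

Use integration by parts with u = w**3 + 4*w**2 - 2*w - 1, dv = sin(3*w) dw, so v = -cos(3*w)/3.
Apply parts 3 times (tabular method): alternate signs, differentiate u down to 0, integrate dv up.

-w**3*cos(3*w)/3 + w**2*sin(3*w)/3 - 4*w**2*cos(3*w)/3 + 8*w*sin(3*w)/9 + 8*w*cos(3*w)/9 - 8*sin(3*w)/27 + 17*cos(3*w)/27 + C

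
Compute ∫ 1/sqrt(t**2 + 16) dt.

Substitute t = 4·tan(θ), so dt = 4·sec(θ)^2 dθ and the radical becomes sqrt(t**2 + 16) = 4·sec(θ) by the Pythagorean identity.
Integrate the resulting trig expression in θ, then back-substitute tan(θ) = t/4, sec(θ) = sqrt(t**2 + 16)/4 (absorbing any constant into C).

log(t + sqrt(t**2 + 16)) + C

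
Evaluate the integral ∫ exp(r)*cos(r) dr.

exp(r)*sin(r)/2 + exp(r)*cos(r)/2 + C

Let I denote the integral. Integrate by parts with u = cos(r), dv = exp(r) dr, so v = exp(r): I = exp(r)*cos(r) + ∫ exp(r)*sin(r) dr.
Apply parts again with u = sin(r), dv = exp(r) dr: ∫ exp(r)*sin(r) dr = exp(r)*sin(r) − I. Substituting back brings back I: I = exp(r)*sin(r) + exp(r)*cos(r) − I.
Solving for I: (1 + 1)·I equals the remaining terms, so I = (1/2)·(exp(r)*sin(r) + exp(r)*cos(r)).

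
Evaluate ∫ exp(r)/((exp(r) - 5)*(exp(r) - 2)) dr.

log(exp(r) - 5)/3 - log(exp(r) - 2)/3 + C

Let u = e^r, du = e^r dr.
The integral becomes ∫ du/((u-2)(u-5)); decompose into partial fractions.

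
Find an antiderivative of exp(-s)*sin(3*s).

Let I denote the integral. Integrate by parts with u = sin(3*s), dv = exp(-s) ds, so v = -exp(-s): I = -exp(-s)*sin(3*s) + 3·∫ exp(-s)*cos(3*s) ds.
Apply parts again with u = cos(3*s), dv = exp(-s) ds: ∫ exp(-s)*cos(3*s) ds = -exp(-s)*cos(3*s) − 3·I. Substituting back brings back I: I = -exp(-s)*sin(3*s) - 3*exp(-s)*cos(3*s) − 9·I.
Solving for I: (1 + 9)·I equals the remaining terms, so I = (1/10)·(-exp(-s)*sin(3*s) - 3*exp(-s)*cos(3*s)).

-exp(-s)*sin(3*s)/10 - 3*exp(-s)*cos(3*s)/10 + C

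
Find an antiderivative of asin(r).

r*asin(r) + sqrt(-r**2 + 1) + C

Use integration by parts with u = arcsin(r), dv = dr.
Then du = 1/sqrt(-r**2 + 1) dr.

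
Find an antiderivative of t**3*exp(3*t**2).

(3*t**2 - 1)*exp(3*t**2)/18 + C

Let u = t², du = 2t dt; rewrite as (1/2)∫ u^1·exp(3u) du.
Now integrate by parts 1 time.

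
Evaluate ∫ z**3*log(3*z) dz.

z**4*(log(z) + log(3))/4 - z**4/16 + C

Use integration by parts with u = log(3*z), dv = z**3 dz.
Then du = 1/z dz and v = z**4/4.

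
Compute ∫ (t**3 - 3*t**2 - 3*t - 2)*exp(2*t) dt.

(4*t**3 - 18*t**2 + 6*t - 11)*exp(2*t)/8 + C

Use integration by parts with u = t**3 - 3*t**2 - 3*t - 2, dv = exp(2*t) dt, so v = exp(2*t)/2.
Apply parts 3 times (tabular method): alternate signs, differentiate u down to 0, integrate dv up.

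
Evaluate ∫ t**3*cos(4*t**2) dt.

t**2*sin(4*t**2)/8 + cos(4*t**2)/32 + C

Let u = t², du = 2t dt; rewrite as (1/2)∫ u^1·cos(4u) du.
Now integrate by parts 1 time.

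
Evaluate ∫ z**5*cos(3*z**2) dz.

z**4*sin(3*z**2)/6 + z**2*cos(3*z**2)/9 - sin(3*z**2)/27 + C

Let u = z², du = 2z dz; rewrite as (1/2)∫ u^2·cos(3u) du.
Now integrate by parts 2 times.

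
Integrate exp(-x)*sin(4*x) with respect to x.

Let I denote the integral. Integrate by parts with u = sin(4*x), dv = exp(-x) dx, so v = -exp(-x): I = -exp(-x)*sin(4*x) + 4·∫ exp(-x)*cos(4*x) dx.
Apply parts again with u = cos(4*x), dv = exp(-x) dx: ∫ exp(-x)*cos(4*x) dx = -exp(-x)*cos(4*x) − 4·I. Substituting back brings back I: I = -exp(-x)*sin(4*x) - 4*exp(-x)*cos(4*x) − 16·I.
Solving for I: (1 + 16)·I equals the remaining terms, so I = (1/17)·(-exp(-x)*sin(4*x) - 4*exp(-x)*cos(4*x)).

-exp(-x)*sin(4*x)/17 - 4*exp(-x)*cos(4*x)/17 + C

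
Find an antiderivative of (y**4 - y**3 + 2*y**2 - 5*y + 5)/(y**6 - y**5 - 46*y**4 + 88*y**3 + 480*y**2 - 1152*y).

Factor the denominator: y*(y - 4)**2*(y - 3)*(y + 4)*(y + 6).
Partial-fraction decomposition: -1619/(10800*(y + 6)) + 377/(3584*(y + 4)) + 62/(189*(y - 3)) - 3571/(12800*(y - 4)) + 209/(320*(y - 4)**2) - 5/(1152*y).
Integrate each term; A/(y−a) gives A·log|y−a|; A/(y−a)² gives −A/(y−a).

-5*log(y)/1152 - 3571*log(y - 4)/12800 + 62*log(y - 3)/189 + 377*log(y + 4)/3584 - 1619*log(y + 6)/10800 - 209/(320*y - 1280) + C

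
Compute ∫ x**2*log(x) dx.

Use integration by parts with u = log(x), dv = x**2 dx.
Then du = 1/x dx and v = x**3/3.

x**3*log(x)/3 - x**3/9 + C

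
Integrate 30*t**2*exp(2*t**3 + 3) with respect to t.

Let u = 2*t**3 + 3, so du = (6*t**2) dt.
Rewriting, the integral becomes 5·∫ e^u du = 5·e^u.
Substituting back, u = 2*t**3 + 3.

5*exp(2*t**3 + 3) + C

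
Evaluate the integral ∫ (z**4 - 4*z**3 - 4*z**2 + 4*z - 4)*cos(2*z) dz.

Use integration by parts with u = z**4 - 4*z**3 - 4*z**2 + 4*z - 4, dv = cos(2*z) dz, so v = sin(2*z)/2.
Apply parts 4 times (tabular method): alternate signs, differentiate u down to 0, integrate dv up.

z**4*sin(2*z)/2 - 2*z**3*sin(2*z) + z**3*cos(2*z) - 7*z**2*sin(2*z)/2 - 3*z**2*cos(2*z) + 5*z*sin(2*z) - 7*z*cos(2*z)/2 - sin(2*z)/4 + 5*cos(2*z)/2 + C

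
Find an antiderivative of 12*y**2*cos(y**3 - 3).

4*sin(y**3 - 3) + C

Let u = y**3 - 3, so du = (3*y**2) dy.
Rewriting, the integral becomes 4·∫ cos(u) du = 4·sin(u).
Substituting back, u = y**3 - 3.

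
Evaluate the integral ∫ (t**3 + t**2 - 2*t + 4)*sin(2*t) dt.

Use integration by parts with u = t**3 + t**2 - 2*t + 4, dv = sin(2*t) dt, so v = -cos(2*t)/2.
Apply parts 3 times (tabular method): alternate signs, differentiate u down to 0, integrate dv up.

-t**3*cos(2*t)/2 + 3*t**2*sin(2*t)/4 - t**2*cos(2*t)/2 + t*sin(2*t)/2 + 7*t*cos(2*t)/4 - 7*sin(2*t)/8 - 7*cos(2*t)/4 + C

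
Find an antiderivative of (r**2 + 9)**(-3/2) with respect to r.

r/(9*sqrt(r**2 + 9)) + C

Substitute r = 3·tan(θ), so dr = 3·sec(θ)^2 dθ and the radical becomes sqrt(r**2 + 9) = 3·sec(θ) by the Pythagorean identity.
Integrate the resulting trig expression in θ, then back-substitute tan(θ) = r/3, sec(θ) = sqrt(r**2 + 9)/3 (absorbing any constant into C).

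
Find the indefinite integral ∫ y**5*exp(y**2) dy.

Let u = y², du = 2y dy; rewrite as (1/2)∫ u^2·exp(1u) du.
Now integrate by parts 2 times.

(y**4 - 2*y**2 + 2)*exp(y**2)/2 + C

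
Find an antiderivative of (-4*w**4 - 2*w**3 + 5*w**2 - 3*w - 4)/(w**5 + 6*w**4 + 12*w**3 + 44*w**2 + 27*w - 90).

Factor the denominator: (w - 1)*(w + 2)*(w + 5)*(w**2 + 9).
Partial-fraction decomposition: -(123*w - 887)/(170*(w**2 + 9)) - 1057/(306*(w + 5)) + 2/(9*(w + 2)) - 2/(45*(w - 1)).
Integrate each term; A/(w−a) gives A·log|w−a|; the (Bw+D)/(w²+p²) term gives a log and an atan.

-2*log(w - 1)/45 + 2*log(w + 2)/9 - 1057*log(w + 5)/306 - 123*log(w**2 + 9)/340 + 887*atan(w/3)/510 + C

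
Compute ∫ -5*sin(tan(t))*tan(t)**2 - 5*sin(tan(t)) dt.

5*cos(tan(t)) + C

Let u = tan(t), so du = (tan(t)**2 + 1) dt.
Rewriting, the integral becomes -5·∫ sin(u) du = -5·-cos(u).
Substituting back, u = tan(t).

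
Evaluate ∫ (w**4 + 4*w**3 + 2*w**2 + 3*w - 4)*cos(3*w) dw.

Use integration by parts with u = w**4 + 4*w**3 + 2*w**2 + 3*w - 4, dv = cos(3*w) dw, so v = sin(3*w)/3.
Apply parts 4 times (tabular method): alternate signs, differentiate u down to 0, integrate dv up.

w**4*sin(3*w)/3 + 4*w**3*sin(3*w)/3 + 4*w**3*cos(3*w)/9 + 2*w**2*sin(3*w)/9 + 4*w**2*cos(3*w)/3 + w*sin(3*w)/9 + 4*w*cos(3*w)/27 - 112*sin(3*w)/81 + cos(3*w)/27 + C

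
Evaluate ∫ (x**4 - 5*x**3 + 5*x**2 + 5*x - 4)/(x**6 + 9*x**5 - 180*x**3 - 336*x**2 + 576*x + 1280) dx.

Factor the denominator: (x - 4)*(x - 2)*(x + 2)*(x + 4)**2*(x + 5).
Partial-fraction decomposition: -1346/(189*(x + 5)) + 497/(72*(x + 4)) - 79/(12*(x + 4)**2) + 31/(144*(x + 2)) - 1/(1008*(x - 2)) + 1/(216*(x - 4)).
Integrate each term; A/(x−a) gives A·log|x−a|; A/(x−a)² gives −A/(x−a).

log(x - 4)/216 - log(x - 2)/1008 + 31*log(x + 2)/144 + 497*log(x + 4)/72 - 1346*log(x + 5)/189 + 79/(12*x + 48) + C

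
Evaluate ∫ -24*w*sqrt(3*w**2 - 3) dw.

Let u = 3*w**2 - 3, so du = (6*w) dw.
Rewriting, the integral becomes -4·∫ √u du = -4·(2/3)u^(3/2).
Substituting back, u = 3*w**2 - 3.

-8*(3*w**2 - 3)**(3/2)/3 + C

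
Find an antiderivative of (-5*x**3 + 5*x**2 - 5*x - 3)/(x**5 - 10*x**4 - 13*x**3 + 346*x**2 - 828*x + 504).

-58*log(x - 7)/15 + 311*log(x - 6)/80 - 33*log(x - 2)/160 + 4*log(x - 1)/105 + 33*log(x + 6)/224 + C

Factor the denominator: (x - 7)*(x - 6)*(x - 2)*(x - 1)*(x + 6).
Partial-fraction decomposition: 33/(224*(x + 6)) + 4/(105*(x - 1)) - 33/(160*(x - 2)) + 311/(80*(x - 6)) - 58/(15*(x - 7)).
Integrate each term: A/(x−a) contributes A·log|x−a|.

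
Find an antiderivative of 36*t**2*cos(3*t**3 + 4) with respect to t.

Let u = 3*t**3 + 4, so du = (9*t**2) dt.
Rewriting, the integral becomes 4·∫ cos(u) du = 4·sin(u).
Substituting back, u = 3*t**3 + 4.

4*sin(3*t**3 + 4) + C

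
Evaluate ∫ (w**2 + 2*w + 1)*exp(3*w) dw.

(9*w**2 + 12*w + 5)*exp(3*w)/27 + C

Use integration by parts with u = w**2 + 2*w + 1, dv = exp(3*w) dw, so v = exp(3*w)/3.
Apply parts 2 times (tabular method): alternate signs, differentiate u down to 0, integrate dv up.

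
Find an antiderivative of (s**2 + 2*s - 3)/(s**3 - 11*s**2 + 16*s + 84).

Factor the denominator: (s - 7)*(s - 6)*(s + 2).
Partial-fraction decomposition: -1/(24*(s + 2)) - 45/(8*(s - 6)) + 20/(3*(s - 7)).
Integrate each term: A/(s−a) contributes A·log|s−a|.

20*log(s - 7)/3 - 45*log(s - 6)/8 - log(s + 2)/24 + C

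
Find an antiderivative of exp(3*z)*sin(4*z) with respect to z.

Let I denote the integral. Integrate by parts with u = sin(4*z), dv = exp(3*z) dz, so v = exp(3*z)/3: I = exp(3*z)*sin(4*z)/3 − (4/3)·∫ exp(3*z)*cos(4*z) dz.
Apply parts again with u = cos(4*z), dv = exp(3*z) dz: ∫ exp(3*z)*cos(4*z) dz = exp(3*z)*cos(4*z)/3 + (4/3)·I. Substituting back brings back I: I = exp(3*z)*sin(4*z)/3 - 4*exp(3*z)*cos(4*z)/9 − (16/9)·I.
Solving for I: (1 + 16/9)·I equals the remaining terms, so I = (9/25)·(exp(3*z)*sin(4*z)/3 - 4*exp(3*z)*cos(4*z)/9).

3*exp(3*z)*sin(4*z)/25 - 4*exp(3*z)*cos(4*z)/25 + C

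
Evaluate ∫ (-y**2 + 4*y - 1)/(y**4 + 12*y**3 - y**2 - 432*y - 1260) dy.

-log(y - 6)/132 + 23*log(y + 5)/11 - 61*log(y + 6)/12 + 3*log(y + 7) + C

Factor the denominator: (y - 6)*(y + 5)*(y + 6)*(y + 7).
Partial-fraction decomposition: 3/(y + 7) - 61/(12*(y + 6)) + 23/(11*(y + 5)) - 1/(132*(y - 6)).
Integrate each term: A/(y−a) contributes A·log|y−a|.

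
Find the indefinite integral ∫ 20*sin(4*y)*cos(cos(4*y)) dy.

Let u = cos(4*y), so du = (-4*sin(4*y)) dy.
Rewriting, the integral becomes -5·∫ cos(u) du = -5·sin(u).
Substituting back, u = cos(4*y).

-5*sin(cos(4*y)) + C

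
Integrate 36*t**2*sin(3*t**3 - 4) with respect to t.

-4*cos(3*t**3 - 4) + C

Let u = 3*t**3 - 4, so du = (9*t**2) dt.
Rewriting, the integral becomes 4·∫ sin(u) du = 4·-cos(u).
Substituting back, u = 3*t**3 - 4.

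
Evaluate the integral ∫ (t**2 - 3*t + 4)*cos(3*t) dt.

t**2*sin(3*t)/3 - t*sin(3*t) + 2*t*cos(3*t)/9 + 34*sin(3*t)/27 - cos(3*t)/3 + C

Use integration by parts with u = t**2 - 3*t + 4, dv = cos(3*t) dt, so v = sin(3*t)/3.
Apply parts 2 times (tabular method): alternate signs, differentiate u down to 0, integrate dv up.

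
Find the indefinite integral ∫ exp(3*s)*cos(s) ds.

exp(3*s)*sin(s)/10 + 3*exp(3*s)*cos(s)/10 + C

Let I denote the integral. Integrate by parts with u = cos(s), dv = exp(3*s) ds, so v = exp(3*s)/3: I = exp(3*s)*cos(s)/3 + (1/3)·∫ exp(3*s)*sin(s) ds.
Apply parts again with u = sin(s), dv = exp(3*s) ds: ∫ exp(3*s)*sin(s) ds = exp(3*s)*sin(s)/3 − (1/3)·I. Substituting back brings back I: I = exp(3*s)*sin(s)/9 + exp(3*s)*cos(s)/3 − (1/9)·I.
Solving for I: (1 + 1/9)·I equals the remaining terms, so I = (9/10)·(exp(3*s)*sin(s)/9 + exp(3*s)*cos(s)/3).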